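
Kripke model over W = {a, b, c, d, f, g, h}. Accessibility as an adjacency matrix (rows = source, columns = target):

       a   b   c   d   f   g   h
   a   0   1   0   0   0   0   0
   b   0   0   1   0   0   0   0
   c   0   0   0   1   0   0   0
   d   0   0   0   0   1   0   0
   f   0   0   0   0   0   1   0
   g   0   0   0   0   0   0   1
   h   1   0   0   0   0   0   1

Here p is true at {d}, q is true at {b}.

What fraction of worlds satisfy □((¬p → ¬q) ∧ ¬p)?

5/7

a: successors {b}; (¬p → ¬q) ∧ ¬p there: b:F. ✗
b: successors {c}; (¬p → ¬q) ∧ ¬p there: c:T. ✓
c: successors {d}; (¬p → ¬q) ∧ ¬p there: d:F. ✗
d: successors {f}; (¬p → ¬q) ∧ ¬p there: f:T. ✓
f: successors {g}; (¬p → ¬q) ∧ ¬p there: g:T. ✓
g: successors {h}; (¬p → ¬q) ∧ ¬p there: h:T. ✓
h: successors {a, h}; (¬p → ¬q) ∧ ¬p there: a:T, h:T. ✓
That's 5 of 7 worlds, so 5/7.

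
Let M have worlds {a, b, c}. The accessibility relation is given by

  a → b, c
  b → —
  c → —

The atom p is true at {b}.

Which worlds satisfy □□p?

{a, b, c}

a: successors {b, c}; □p there: b:T, c:T. ✓
b: no successors, so □□p holds vacuously. ✓
c: no successors, so □□p holds vacuously. ✓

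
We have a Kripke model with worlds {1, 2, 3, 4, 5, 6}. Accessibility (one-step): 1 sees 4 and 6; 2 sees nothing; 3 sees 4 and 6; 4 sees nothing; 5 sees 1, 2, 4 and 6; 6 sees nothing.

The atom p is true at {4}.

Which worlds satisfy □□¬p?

1: successors {4, 6}; □¬p there: 4:T, 6:T. ✓
2: no successors, so □□¬p holds vacuously. ✓
3: successors {4, 6}; □¬p there: 4:T, 6:T. ✓
4: no successors, so □□¬p holds vacuously. ✓
5: successors {1, 2, 4, 6}; □¬p there: 1:F, 2:T, 4:T, 6:T. ✗
6: no successors, so □□¬p holds vacuously. ✓

{1, 2, 3, 4, 6}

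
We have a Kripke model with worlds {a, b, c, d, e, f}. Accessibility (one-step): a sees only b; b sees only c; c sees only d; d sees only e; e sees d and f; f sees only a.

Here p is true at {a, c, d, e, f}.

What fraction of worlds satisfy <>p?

a: successors {b}; p there: b:F. ✗
b: successors {c}; p there: c:T. ✓
c: successors {d}; p there: d:T. ✓
d: successors {e}; p there: e:T. ✓
e: successors {d, f}; p there: d:T, f:T. ✓
f: successors {a}; p there: a:T. ✓
That's 5 of 6 worlds, so 5/6.

5/6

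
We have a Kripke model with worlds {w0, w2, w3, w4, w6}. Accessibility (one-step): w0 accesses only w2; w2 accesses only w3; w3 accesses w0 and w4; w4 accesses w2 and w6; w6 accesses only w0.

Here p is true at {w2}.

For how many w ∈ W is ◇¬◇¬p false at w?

3

w0: successors {w2}; ¬◇¬p there: w2:F. ✗
w2: successors {w3}; ¬◇¬p there: w3:F. ✗
w3: successors {w0, w4}; ¬◇¬p there: w0:T, w4:F. ✓
w4: successors {w2, w6}; ¬◇¬p there: w2:F, w6:F. ✗
w6: successors {w0}; ¬◇¬p there: w0:T. ✓
Satisfying worlds: {w3, w6}.
So ◇¬◇¬p fails at the other 3 worlds.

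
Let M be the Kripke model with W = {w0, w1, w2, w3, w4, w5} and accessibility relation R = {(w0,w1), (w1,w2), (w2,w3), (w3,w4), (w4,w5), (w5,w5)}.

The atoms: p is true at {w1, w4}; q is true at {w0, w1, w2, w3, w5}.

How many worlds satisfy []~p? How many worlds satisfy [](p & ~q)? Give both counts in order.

4 and 1

For []~p:
w0: successors {w1}; ~p there: w1:F. ✗
w1: successors {w2}; ~p there: w2:T. ✓
w2: successors {w3}; ~p there: w3:T. ✓
w3: successors {w4}; ~p there: w4:F. ✗
w4: successors {w5}; ~p there: w5:T. ✓
w5: successors {w5}; ~p there: w5:T. ✓
— 4 worlds.
For [](p & ~q):
w0: successors {w1}; p & ~q there: w1:F. ✗
w1: successors {w2}; p & ~q there: w2:F. ✗
w2: successors {w3}; p & ~q there: w3:F. ✗
w3: successors {w4}; p & ~q there: w4:T. ✓
w4: successors {w5}; p & ~q there: w5:F. ✗
w5: successors {w5}; p & ~q there: w5:F. ✗
— 1 world.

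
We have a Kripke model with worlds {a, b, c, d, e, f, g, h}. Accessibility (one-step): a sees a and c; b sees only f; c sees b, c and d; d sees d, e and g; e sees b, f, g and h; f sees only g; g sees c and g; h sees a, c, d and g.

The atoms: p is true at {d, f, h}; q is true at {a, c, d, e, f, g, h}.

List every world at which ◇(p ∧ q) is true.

{b, c, d, e, h}

a: successors {a, c}; p ∧ q there: a:F, c:F. ✗
b: successors {f}; p ∧ q there: f:T. ✓
c: successors {b, c, d}; p ∧ q there: b:F, c:F, d:T. ✓
d: successors {d, e, g}; p ∧ q there: d:T, e:F, g:F. ✓
e: successors {b, f, g, h}; p ∧ q there: b:F, f:T, g:F, h:T. ✓
f: successors {g}; p ∧ q there: g:F. ✗
g: successors {c, g}; p ∧ q there: c:F, g:F. ✗
h: successors {a, c, d, g}; p ∧ q there: a:F, c:F, d:T, g:F. ✓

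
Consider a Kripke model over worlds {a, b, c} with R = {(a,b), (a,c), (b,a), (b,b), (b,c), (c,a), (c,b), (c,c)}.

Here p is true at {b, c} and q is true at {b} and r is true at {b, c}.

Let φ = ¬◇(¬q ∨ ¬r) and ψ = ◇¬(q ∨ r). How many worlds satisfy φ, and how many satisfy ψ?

0 and 2

For ¬◇(¬q ∨ ¬r):
a: ◇(¬q ∨ ¬r) is T. ✗
b: ◇(¬q ∨ ¬r) is T. ✗
c: ◇(¬q ∨ ¬r) is T. ✗
— 0 worlds.
For ◇¬(q ∨ r):
a: successors {b, c}; ¬(q ∨ r) there: b:F, c:F. ✗
b: successors {a, b, c}; ¬(q ∨ r) there: a:T, b:F, c:F. ✓
c: successors {a, b, c}; ¬(q ∨ r) there: a:T, b:F, c:F. ✓
— 2 worlds.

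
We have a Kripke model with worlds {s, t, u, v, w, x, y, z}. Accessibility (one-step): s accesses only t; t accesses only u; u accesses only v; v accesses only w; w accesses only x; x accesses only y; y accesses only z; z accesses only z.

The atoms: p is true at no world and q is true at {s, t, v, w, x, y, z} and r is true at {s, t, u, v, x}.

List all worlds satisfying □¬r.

{v, x, y, z}

s: successors {t}; ¬r there: t:F. ✗
t: successors {u}; ¬r there: u:F. ✗
u: successors {v}; ¬r there: v:F. ✗
v: successors {w}; ¬r there: w:T. ✓
w: successors {x}; ¬r there: x:F. ✗
x: successors {y}; ¬r there: y:T. ✓
y: successors {z}; ¬r there: z:T. ✓
z: successors {z}; ¬r there: z:T. ✓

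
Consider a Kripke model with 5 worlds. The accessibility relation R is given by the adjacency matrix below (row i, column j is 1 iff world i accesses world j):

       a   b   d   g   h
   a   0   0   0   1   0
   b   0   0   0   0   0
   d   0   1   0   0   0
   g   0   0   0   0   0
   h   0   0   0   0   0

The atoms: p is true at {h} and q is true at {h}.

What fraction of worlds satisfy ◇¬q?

a: successors {g}; ¬q there: g:T. ✓
b: no successors, so ◇¬q fails. ✗
d: successors {b}; ¬q there: b:T. ✓
g: no successors, so ◇¬q fails. ✗
h: no successors, so ◇¬q fails. ✗
That's 2 of 5 worlds, so 2/5.

2/5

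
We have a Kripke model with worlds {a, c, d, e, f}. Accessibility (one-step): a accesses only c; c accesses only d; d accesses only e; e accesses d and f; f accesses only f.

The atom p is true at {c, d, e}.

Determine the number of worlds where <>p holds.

a: successors {c}; p there: c:T. ✓
c: successors {d}; p there: d:T. ✓
d: successors {e}; p there: e:T. ✓
e: successors {d, f}; p there: d:T, f:F. ✓
f: successors {f}; p there: f:F. ✗
Satisfying worlds: {a, c, d, e}.

4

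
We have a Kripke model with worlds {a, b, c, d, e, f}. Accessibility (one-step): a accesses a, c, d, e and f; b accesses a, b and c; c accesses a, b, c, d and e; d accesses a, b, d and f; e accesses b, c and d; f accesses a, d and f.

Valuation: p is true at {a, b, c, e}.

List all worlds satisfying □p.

{b}

a: successors {a, c, d, e, f}; p there: a:T, c:T, d:F, e:T, f:F. ✗
b: successors {a, b, c}; p there: a:T, b:T, c:T. ✓
c: successors {a, b, c, d, e}; p there: a:T, b:T, c:T, d:F, e:T. ✗
d: successors {a, b, d, f}; p there: a:T, b:T, d:F, f:F. ✗
e: successors {b, c, d}; p there: b:T, c:T, d:F. ✗
f: successors {a, d, f}; p there: a:T, d:F, f:F. ✗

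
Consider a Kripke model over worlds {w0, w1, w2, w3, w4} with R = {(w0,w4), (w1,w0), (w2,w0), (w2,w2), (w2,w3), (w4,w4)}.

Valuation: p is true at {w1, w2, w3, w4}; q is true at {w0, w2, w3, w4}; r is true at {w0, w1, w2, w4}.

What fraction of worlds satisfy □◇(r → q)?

w0: successors {w4}; ◇(r → q) there: w4:T. ✓
w1: successors {w0}; ◇(r → q) there: w0:T. ✓
w2: successors {w0, w2, w3}; ◇(r → q) there: w0:T, w2:T, w3:F. ✗
w3: no successors, so □◇(r → q) holds vacuously. ✓
w4: successors {w4}; ◇(r → q) there: w4:T. ✓
That's 4 of 5 worlds, so 4/5.

4/5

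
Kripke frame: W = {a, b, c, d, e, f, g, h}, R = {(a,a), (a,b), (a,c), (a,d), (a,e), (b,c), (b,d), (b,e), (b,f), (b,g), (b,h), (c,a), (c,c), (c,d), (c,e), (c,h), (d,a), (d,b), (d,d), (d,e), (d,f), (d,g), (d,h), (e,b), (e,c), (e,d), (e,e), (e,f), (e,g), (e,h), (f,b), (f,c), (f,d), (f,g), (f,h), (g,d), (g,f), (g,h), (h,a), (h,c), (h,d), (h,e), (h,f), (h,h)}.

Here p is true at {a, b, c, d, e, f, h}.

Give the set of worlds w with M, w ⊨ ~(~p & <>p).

a: ~p & <>p is F. ✓
b: ~p & <>p is F. ✓
c: ~p & <>p is F. ✓
d: ~p & <>p is F. ✓
e: ~p & <>p is F. ✓
f: ~p & <>p is F. ✓
g: ~p & <>p is T. ✗
h: ~p & <>p is F. ✓

{a, b, c, d, e, f, h}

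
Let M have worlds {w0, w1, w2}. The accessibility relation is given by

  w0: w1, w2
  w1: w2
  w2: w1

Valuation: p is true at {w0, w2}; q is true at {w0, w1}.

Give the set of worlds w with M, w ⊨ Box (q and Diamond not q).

{w2}

w0: successors {w1, w2}; q and Diamond not q there: w1:T, w2:F. ✗
w1: successors {w2}; q and Diamond not q there: w2:F. ✗
w2: successors {w1}; q and Diamond not q there: w1:T. ✓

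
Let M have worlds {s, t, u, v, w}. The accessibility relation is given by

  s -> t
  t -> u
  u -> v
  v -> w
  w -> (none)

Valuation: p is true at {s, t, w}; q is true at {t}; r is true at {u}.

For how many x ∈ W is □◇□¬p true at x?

s: successors {t}; ◇□¬p there: t:T. ✓
t: successors {u}; ◇□¬p there: u:F. ✗
u: successors {v}; ◇□¬p there: v:T. ✓
v: successors {w}; ◇□¬p there: w:F. ✗
w: no successors, so □◇□¬p holds vacuously. ✓
Satisfying worlds: {s, u, w}.

3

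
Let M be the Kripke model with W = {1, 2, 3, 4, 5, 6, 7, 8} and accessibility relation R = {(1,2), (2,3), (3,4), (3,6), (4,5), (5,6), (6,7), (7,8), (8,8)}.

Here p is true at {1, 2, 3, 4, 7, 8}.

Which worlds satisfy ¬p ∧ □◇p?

1: ¬p is F, □◇p is T. ✗
2: ¬p is F, □◇p is T. ✗
3: ¬p is F, □◇p is F. ✗
4: ¬p is F, □◇p is F. ✗
5: ¬p is T, □◇p is T. ✓
6: ¬p is T, □◇p is T. ✓
7: ¬p is F, □◇p is T. ✗
8: ¬p is F, □◇p is T. ✗

{5, 6}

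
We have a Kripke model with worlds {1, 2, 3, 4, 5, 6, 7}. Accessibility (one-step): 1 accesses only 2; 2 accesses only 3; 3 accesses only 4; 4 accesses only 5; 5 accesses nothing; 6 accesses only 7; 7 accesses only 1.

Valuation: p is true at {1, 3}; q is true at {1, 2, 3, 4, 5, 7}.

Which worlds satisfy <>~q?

1: successors {2}; ~q there: 2:F. ✗
2: successors {3}; ~q there: 3:F. ✗
3: successors {4}; ~q there: 4:F. ✗
4: successors {5}; ~q there: 5:F. ✗
5: no successors, so <>~q fails. ✗
6: successors {7}; ~q there: 7:F. ✗
7: successors {1}; ~q there: 1:F. ✗

∅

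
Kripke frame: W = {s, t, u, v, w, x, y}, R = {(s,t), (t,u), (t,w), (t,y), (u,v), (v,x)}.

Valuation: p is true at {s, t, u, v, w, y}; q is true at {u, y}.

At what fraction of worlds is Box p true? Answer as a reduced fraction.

6/7

s: successors {t}; p there: t:T. ✓
t: successors {u, w, y}; p there: u:T, w:T, y:T. ✓
u: successors {v}; p there: v:T. ✓
v: successors {x}; p there: x:F. ✗
w: no successors, so Box p holds vacuously. ✓
x: no successors, so Box p holds vacuously. ✓
y: no successors, so Box p holds vacuously. ✓
That's 6 of 7 worlds, so 6/7.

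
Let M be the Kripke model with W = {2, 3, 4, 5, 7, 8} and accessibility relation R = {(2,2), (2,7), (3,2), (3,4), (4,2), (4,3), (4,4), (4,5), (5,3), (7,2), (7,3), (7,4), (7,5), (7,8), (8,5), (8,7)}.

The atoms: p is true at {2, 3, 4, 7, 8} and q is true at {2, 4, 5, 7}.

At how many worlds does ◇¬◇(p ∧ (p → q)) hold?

3

2: successors {2, 7}; ¬◇(p ∧ (p → q)) there: 2:F, 7:F. ✗
3: successors {2, 4}; ¬◇(p ∧ (p → q)) there: 2:F, 4:F. ✗
4: successors {2, 3, 4, 5}; ¬◇(p ∧ (p → q)) there: 2:F, 3:F, 4:F, 5:T. ✓
5: successors {3}; ¬◇(p ∧ (p → q)) there: 3:F. ✗
7: successors {2, 3, 4, 5, 8}; ¬◇(p ∧ (p → q)) there: 2:F, 3:F, 4:F, 5:T, 8:F. ✓
8: successors {5, 7}; ¬◇(p ∧ (p → q)) there: 5:T, 7:F. ✓
Satisfying worlds: {4, 7, 8}.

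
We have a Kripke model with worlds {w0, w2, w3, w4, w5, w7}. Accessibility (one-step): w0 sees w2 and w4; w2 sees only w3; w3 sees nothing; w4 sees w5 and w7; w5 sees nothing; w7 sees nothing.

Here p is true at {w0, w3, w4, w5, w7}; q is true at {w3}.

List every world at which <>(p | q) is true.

w0: successors {w2, w4}; p | q there: w2:F, w4:T. ✓
w2: successors {w3}; p | q there: w3:T. ✓
w3: no successors, so <>(p | q) fails. ✗
w4: successors {w5, w7}; p | q there: w5:T, w7:T. ✓
w5: no successors, so <>(p | q) fails. ✗
w7: no successors, so <>(p | q) fails. ✗

{w0, w2, w4}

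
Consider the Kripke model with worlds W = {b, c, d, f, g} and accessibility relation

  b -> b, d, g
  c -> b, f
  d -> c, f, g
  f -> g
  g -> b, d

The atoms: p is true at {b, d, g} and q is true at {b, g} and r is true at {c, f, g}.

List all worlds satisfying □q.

{f}

b: successors {b, d, g}; q there: b:T, d:F, g:T. ✗
c: successors {b, f}; q there: b:T, f:F. ✗
d: successors {c, f, g}; q there: c:F, f:F, g:T. ✗
f: successors {g}; q there: g:T. ✓
g: successors {b, d}; q there: b:T, d:F. ✗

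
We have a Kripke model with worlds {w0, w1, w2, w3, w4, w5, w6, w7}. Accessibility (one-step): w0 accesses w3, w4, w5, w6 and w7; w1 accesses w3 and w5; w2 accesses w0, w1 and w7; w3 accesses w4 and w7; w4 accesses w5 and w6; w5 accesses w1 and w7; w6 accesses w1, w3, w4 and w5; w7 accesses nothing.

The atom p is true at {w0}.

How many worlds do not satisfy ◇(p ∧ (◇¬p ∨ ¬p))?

w0: successors {w3, w4, w5, w6, w7}; p ∧ (◇¬p ∨ ¬p) there: w3:F, w4:F, w5:F, w6:F, w7:F. ✗
w1: successors {w3, w5}; p ∧ (◇¬p ∨ ¬p) there: w3:F, w5:F. ✗
w2: successors {w0, w1, w7}; p ∧ (◇¬p ∨ ¬p) there: w0:T, w1:F, w7:F. ✓
w3: successors {w4, w7}; p ∧ (◇¬p ∨ ¬p) there: w4:F, w7:F. ✗
w4: successors {w5, w6}; p ∧ (◇¬p ∨ ¬p) there: w5:F, w6:F. ✗
w5: successors {w1, w7}; p ∧ (◇¬p ∨ ¬p) there: w1:F, w7:F. ✗
w6: successors {w1, w3, w4, w5}; p ∧ (◇¬p ∨ ¬p) there: w1:F, w3:F, w4:F, w5:F. ✗
w7: no successors, so ◇(p ∧ (◇¬p ∨ ¬p)) fails. ✗
Satisfying worlds: {w2}.
So ◇(p ∧ (◇¬p ∨ ¬p)) fails at the other 7 worlds.

7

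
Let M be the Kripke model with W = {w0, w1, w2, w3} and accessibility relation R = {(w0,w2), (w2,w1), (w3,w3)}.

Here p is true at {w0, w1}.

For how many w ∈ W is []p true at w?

w0: successors {w2}; p there: w2:F. ✗
w1: no successors, so []p holds vacuously. ✓
w2: successors {w1}; p there: w1:T. ✓
w3: successors {w3}; p there: w3:F. ✗
Satisfying worlds: {w1, w2}.

2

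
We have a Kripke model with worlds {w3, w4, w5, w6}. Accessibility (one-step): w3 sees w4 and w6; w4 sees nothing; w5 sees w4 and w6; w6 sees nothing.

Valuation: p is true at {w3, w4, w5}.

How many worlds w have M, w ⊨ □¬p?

w3: successors {w4, w6}; ¬p there: w4:F, w6:T. ✗
w4: no successors, so □¬p holds vacuously. ✓
w5: successors {w4, w6}; ¬p there: w4:F, w6:T. ✗
w6: no successors, so □¬p holds vacuously. ✓
Satisfying worlds: {w4, w6}.

2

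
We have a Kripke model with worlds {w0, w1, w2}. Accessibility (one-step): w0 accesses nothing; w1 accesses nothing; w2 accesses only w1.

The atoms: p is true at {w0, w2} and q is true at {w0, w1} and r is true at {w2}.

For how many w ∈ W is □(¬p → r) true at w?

2

w0: no successors, so □(¬p → r) holds vacuously. ✓
w1: no successors, so □(¬p → r) holds vacuously. ✓
w2: successors {w1}; ¬p → r there: w1:F. ✗
Satisfying worlds: {w0, w1}.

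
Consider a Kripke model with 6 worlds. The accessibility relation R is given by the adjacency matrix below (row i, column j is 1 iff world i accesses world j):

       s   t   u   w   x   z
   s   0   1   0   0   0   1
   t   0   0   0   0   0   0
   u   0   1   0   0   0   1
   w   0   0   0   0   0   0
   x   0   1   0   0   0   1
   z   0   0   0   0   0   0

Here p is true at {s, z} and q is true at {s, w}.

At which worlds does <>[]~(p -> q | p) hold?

s: successors {t, z}; []~(p -> q | p) there: t:T, z:T. ✓
t: no successors, so <>[]~(p -> q | p) fails. ✗
u: successors {t, z}; []~(p -> q | p) there: t:T, z:T. ✓
w: no successors, so <>[]~(p -> q | p) fails. ✗
x: successors {t, z}; []~(p -> q | p) there: t:T, z:T. ✓
z: no successors, so <>[]~(p -> q | p) fails. ✗

{s, u, x}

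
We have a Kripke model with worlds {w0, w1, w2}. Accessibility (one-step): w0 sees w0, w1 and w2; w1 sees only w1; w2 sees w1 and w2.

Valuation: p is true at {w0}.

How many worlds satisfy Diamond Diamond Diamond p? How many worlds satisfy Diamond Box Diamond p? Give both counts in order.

1 and 0

For Diamond Diamond Diamond p:
w0: successors {w0, w1, w2}; Diamond Diamond p there: w0:T, w1:F, w2:F. ✓
w1: successors {w1}; Diamond Diamond p there: w1:F. ✗
w2: successors {w1, w2}; Diamond Diamond p there: w1:F, w2:F. ✗
— 1 world.
For Diamond Box Diamond p:
w0: successors {w0, w1, w2}; Box Diamond p there: w0:F, w1:F, w2:F. ✗
w1: successors {w1}; Box Diamond p there: w1:F. ✗
w2: successors {w1, w2}; Box Diamond p there: w1:F, w2:F. ✗
— 0 worlds.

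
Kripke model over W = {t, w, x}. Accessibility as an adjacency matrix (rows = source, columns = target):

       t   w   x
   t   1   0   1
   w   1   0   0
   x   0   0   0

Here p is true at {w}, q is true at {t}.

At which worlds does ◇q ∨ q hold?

t: ◇q is T, q is T. ✓
w: ◇q is T, q is F. ✓
x: ◇q is F, q is F. ✗

{t, w}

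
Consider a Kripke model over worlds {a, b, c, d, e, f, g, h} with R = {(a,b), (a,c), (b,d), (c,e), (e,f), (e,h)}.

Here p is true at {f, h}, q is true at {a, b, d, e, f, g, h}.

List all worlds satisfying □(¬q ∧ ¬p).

a: successors {b, c}; ¬q ∧ ¬p there: b:F, c:T. ✗
b: successors {d}; ¬q ∧ ¬p there: d:F. ✗
c: successors {e}; ¬q ∧ ¬p there: e:F. ✗
d: no successors, so □(¬q ∧ ¬p) holds vacuously. ✓
e: successors {f, h}; ¬q ∧ ¬p there: f:F, h:F. ✗
f: no successors, so □(¬q ∧ ¬p) holds vacuously. ✓
g: no successors, so □(¬q ∧ ¬p) holds vacuously. ✓
h: no successors, so □(¬q ∧ ¬p) holds vacuously. ✓

{d, f, g, h}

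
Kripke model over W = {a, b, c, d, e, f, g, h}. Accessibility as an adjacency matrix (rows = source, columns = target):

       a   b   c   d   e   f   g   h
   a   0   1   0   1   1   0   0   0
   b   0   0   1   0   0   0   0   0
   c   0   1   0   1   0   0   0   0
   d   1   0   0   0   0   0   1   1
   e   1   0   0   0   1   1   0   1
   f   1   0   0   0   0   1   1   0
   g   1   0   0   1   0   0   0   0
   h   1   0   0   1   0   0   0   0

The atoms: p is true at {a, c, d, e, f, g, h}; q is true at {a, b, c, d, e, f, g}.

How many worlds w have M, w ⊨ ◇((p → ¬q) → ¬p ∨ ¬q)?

8

a: successors {b, d, e}; (p → ¬q) → ¬p ∨ ¬q there: b:T, d:T, e:T. ✓
b: successors {c}; (p → ¬q) → ¬p ∨ ¬q there: c:T. ✓
c: successors {b, d}; (p → ¬q) → ¬p ∨ ¬q there: b:T, d:T. ✓
d: successors {a, g, h}; (p → ¬q) → ¬p ∨ ¬q there: a:T, g:T, h:T. ✓
e: successors {a, e, f, h}; (p → ¬q) → ¬p ∨ ¬q there: a:T, e:T, f:T, h:T. ✓
f: successors {a, f, g}; (p → ¬q) → ¬p ∨ ¬q there: a:T, f:T, g:T. ✓
g: successors {a, d}; (p → ¬q) → ¬p ∨ ¬q there: a:T, d:T. ✓
h: successors {a, d}; (p → ¬q) → ¬p ∨ ¬q there: a:T, d:T. ✓
Satisfying worlds: {a, b, c, d, e, f, g, h}.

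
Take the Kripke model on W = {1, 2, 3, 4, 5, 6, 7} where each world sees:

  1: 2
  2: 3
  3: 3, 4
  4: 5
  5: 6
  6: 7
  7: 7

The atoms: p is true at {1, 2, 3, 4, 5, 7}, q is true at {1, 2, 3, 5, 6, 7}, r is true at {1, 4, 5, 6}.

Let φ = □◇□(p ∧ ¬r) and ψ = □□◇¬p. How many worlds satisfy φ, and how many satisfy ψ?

4 and 0

For □◇□(p ∧ ¬r):
1: successors {2}; ◇□(p ∧ ¬r) there: 2:F. ✗
2: successors {3}; ◇□(p ∧ ¬r) there: 3:F. ✗
3: successors {3, 4}; ◇□(p ∧ ¬r) there: 3:F, 4:F. ✗
4: successors {5}; ◇□(p ∧ ¬r) there: 5:T. ✓
5: successors {6}; ◇□(p ∧ ¬r) there: 6:T. ✓
6: successors {7}; ◇□(p ∧ ¬r) there: 7:T. ✓
7: successors {7}; ◇□(p ∧ ¬r) there: 7:T. ✓
— 4 worlds.
For □□◇¬p:
1: successors {2}; □◇¬p there: 2:F. ✗
2: successors {3}; □◇¬p there: 3:F. ✗
3: successors {3, 4}; □◇¬p there: 3:F, 4:T. ✗
4: successors {5}; □◇¬p there: 5:F. ✗
5: successors {6}; □◇¬p there: 6:F. ✗
6: successors {7}; □◇¬p there: 7:F. ✗
7: successors {7}; □◇¬p there: 7:F. ✗
— 0 worlds.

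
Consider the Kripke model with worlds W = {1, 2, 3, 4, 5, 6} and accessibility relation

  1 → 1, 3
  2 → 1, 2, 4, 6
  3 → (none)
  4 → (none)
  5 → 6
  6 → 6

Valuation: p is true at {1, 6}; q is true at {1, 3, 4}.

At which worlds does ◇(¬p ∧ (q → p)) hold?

{2}

1: successors {1, 3}; ¬p ∧ (q → p) there: 1:F, 3:F. ✗
2: successors {1, 2, 4, 6}; ¬p ∧ (q → p) there: 1:F, 2:T, 4:F, 6:F. ✓
3: no successors, so ◇(¬p ∧ (q → p)) fails. ✗
4: no successors, so ◇(¬p ∧ (q → p)) fails. ✗
5: successors {6}; ¬p ∧ (q → p) there: 6:F. ✗
6: successors {6}; ¬p ∧ (q → p) there: 6:F. ✗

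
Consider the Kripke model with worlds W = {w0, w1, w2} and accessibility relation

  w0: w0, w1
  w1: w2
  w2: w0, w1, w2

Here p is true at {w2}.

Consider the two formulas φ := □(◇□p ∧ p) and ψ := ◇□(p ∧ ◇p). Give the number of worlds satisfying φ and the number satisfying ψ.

1 and 2

For □(◇□p ∧ p):
w0: successors {w0, w1}; ◇□p ∧ p there: w0:F, w1:F. ✗
w1: successors {w2}; ◇□p ∧ p there: w2:T. ✓
w2: successors {w0, w1, w2}; ◇□p ∧ p there: w0:F, w1:F, w2:T. ✗
— 1 world.
For ◇□(p ∧ ◇p):
w0: successors {w0, w1}; □(p ∧ ◇p) there: w0:F, w1:T. ✓
w1: successors {w2}; □(p ∧ ◇p) there: w2:F. ✗
w2: successors {w0, w1, w2}; □(p ∧ ◇p) there: w0:F, w1:T, w2:F. ✓
— 2 worlds.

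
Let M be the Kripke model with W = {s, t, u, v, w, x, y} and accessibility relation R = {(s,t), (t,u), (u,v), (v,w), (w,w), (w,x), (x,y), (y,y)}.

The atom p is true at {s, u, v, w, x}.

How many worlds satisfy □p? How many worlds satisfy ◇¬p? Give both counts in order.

For □p:
s: successors {t}; p there: t:F. ✗
t: successors {u}; p there: u:T. ✓
u: successors {v}; p there: v:T. ✓
v: successors {w}; p there: w:T. ✓
w: successors {w, x}; p there: w:T, x:T. ✓
x: successors {y}; p there: y:F. ✗
y: successors {y}; p there: y:F. ✗
— 4 worlds.
For ◇¬p:
s: successors {t}; ¬p there: t:T. ✓
t: successors {u}; ¬p there: u:F. ✗
u: successors {v}; ¬p there: v:F. ✗
v: successors {w}; ¬p there: w:F. ✗
w: successors {w, x}; ¬p there: w:F, x:F. ✗
x: successors {y}; ¬p there: y:T. ✓
y: successors {y}; ¬p there: y:T. ✓
— 3 worlds.

4 and 3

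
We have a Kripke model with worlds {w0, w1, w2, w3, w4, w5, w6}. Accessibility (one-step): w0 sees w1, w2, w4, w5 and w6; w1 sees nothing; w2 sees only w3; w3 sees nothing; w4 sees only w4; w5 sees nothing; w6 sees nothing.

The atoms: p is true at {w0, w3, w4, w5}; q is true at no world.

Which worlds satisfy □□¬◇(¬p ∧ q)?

{w0, w1, w2, w3, w4, w5, w6}

w0: successors {w1, w2, w4, w5, w6}; □¬◇(¬p ∧ q) there: w1:T, w2:T, w4:T, w5:T, w6:T. ✓
w1: no successors, so □□¬◇(¬p ∧ q) holds vacuously. ✓
w2: successors {w3}; □¬◇(¬p ∧ q) there: w3:T. ✓
w3: no successors, so □□¬◇(¬p ∧ q) holds vacuously. ✓
w4: successors {w4}; □¬◇(¬p ∧ q) there: w4:T. ✓
w5: no successors, so □□¬◇(¬p ∧ q) holds vacuously. ✓
w6: no successors, so □□¬◇(¬p ∧ q) holds vacuously. ✓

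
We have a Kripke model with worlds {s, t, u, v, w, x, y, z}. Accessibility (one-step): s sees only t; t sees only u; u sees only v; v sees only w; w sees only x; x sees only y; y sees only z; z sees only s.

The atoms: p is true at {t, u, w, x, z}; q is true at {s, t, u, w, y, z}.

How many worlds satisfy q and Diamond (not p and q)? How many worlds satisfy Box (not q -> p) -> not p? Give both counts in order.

1 and 4

For q and Diamond (not p and q):
s: q is T, Diamond (not p and q) is F. ✗
t: q is T, Diamond (not p and q) is F. ✗
u: q is T, Diamond (not p and q) is F. ✗
v: q is F, Diamond (not p and q) is F. ✗
w: q is T, Diamond (not p and q) is F. ✗
x: q is F, Diamond (not p and q) is T. ✗
y: q is T, Diamond (not p and q) is F. ✗
z: q is T, Diamond (not p and q) is T. ✓
— 1 world.
For Box (not q -> p) -> not p:
s: Box (not q -> p) is T, not p is T. ✓
t: Box (not q -> p) is T, not p is F. ✗
u: Box (not q -> p) is F, not p is F. ✓
v: Box (not q -> p) is T, not p is T. ✓
w: Box (not q -> p) is T, not p is F. ✗
x: Box (not q -> p) is T, not p is F. ✗
y: Box (not q -> p) is T, not p is T. ✓
z: Box (not q -> p) is T, not p is F. ✗
— 4 worlds.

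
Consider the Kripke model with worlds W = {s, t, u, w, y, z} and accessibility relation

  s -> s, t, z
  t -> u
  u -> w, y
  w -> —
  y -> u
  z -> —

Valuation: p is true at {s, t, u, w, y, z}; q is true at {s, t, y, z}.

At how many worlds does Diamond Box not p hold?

s: successors {s, t, z}; Box not p there: s:F, t:F, z:T. ✓
t: successors {u}; Box not p there: u:F. ✗
u: successors {w, y}; Box not p there: w:T, y:F. ✓
w: no successors, so Diamond Box not p fails. ✗
y: successors {u}; Box not p there: u:F. ✗
z: no successors, so Diamond Box not p fails. ✗
Satisfying worlds: {s, u}.

2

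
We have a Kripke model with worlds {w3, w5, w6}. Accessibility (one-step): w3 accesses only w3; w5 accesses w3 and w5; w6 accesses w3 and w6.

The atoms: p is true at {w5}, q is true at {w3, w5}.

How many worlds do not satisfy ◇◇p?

w3: successors {w3}; ◇p there: w3:F. ✗
w5: successors {w3, w5}; ◇p there: w3:F, w5:T. ✓
w6: successors {w3, w6}; ◇p there: w3:F, w6:F. ✗
Satisfying worlds: {w5}.
So ◇◇p fails at the other 2 worlds.

2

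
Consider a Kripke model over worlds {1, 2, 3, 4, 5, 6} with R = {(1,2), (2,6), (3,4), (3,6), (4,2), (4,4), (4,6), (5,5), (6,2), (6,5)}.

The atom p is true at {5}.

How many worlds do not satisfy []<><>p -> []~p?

1: []<><>p is T, []~p is T. ✓
2: []<><>p is T, []~p is T. ✓
3: []<><>p is T, []~p is T. ✓
4: []<><>p is T, []~p is T. ✓
5: []<><>p is T, []~p is F. ✗
6: []<><>p is T, []~p is F. ✗
Satisfying worlds: {1, 2, 3, 4}.
So []<><>p -> []~p fails at the other 2 worlds.

2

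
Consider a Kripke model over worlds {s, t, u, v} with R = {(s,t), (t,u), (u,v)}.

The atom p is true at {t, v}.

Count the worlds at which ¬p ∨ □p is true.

s: ¬p is T, □p is T. ✓
t: ¬p is F, □p is F. ✗
u: ¬p is T, □p is T. ✓
v: ¬p is F, □p is T. ✓
Satisfying worlds: {s, u, v}.

3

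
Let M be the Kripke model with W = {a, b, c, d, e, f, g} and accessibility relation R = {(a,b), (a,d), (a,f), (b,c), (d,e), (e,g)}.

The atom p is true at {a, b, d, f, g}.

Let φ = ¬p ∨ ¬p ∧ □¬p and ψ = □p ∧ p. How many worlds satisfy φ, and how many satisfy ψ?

For ¬p ∨ ¬p ∧ □¬p:
a: ¬p is F, ¬p ∧ □¬p is F. ✗
b: ¬p is F, ¬p ∧ □¬p is F. ✗
c: ¬p is T, ¬p ∧ □¬p is T. ✓
d: ¬p is F, ¬p ∧ □¬p is F. ✗
e: ¬p is T, ¬p ∧ □¬p is F. ✓
f: ¬p is F, ¬p ∧ □¬p is F. ✗
g: ¬p is F, ¬p ∧ □¬p is F. ✗
— 2 worlds.
For □p ∧ p:
a: □p is T, p is T. ✓
b: □p is F, p is T. ✗
c: □p is T, p is F. ✗
d: □p is F, p is T. ✗
e: □p is T, p is F. ✗
f: □p is T, p is T. ✓
g: □p is T, p is T. ✓
— 3 worlds.

2 and 3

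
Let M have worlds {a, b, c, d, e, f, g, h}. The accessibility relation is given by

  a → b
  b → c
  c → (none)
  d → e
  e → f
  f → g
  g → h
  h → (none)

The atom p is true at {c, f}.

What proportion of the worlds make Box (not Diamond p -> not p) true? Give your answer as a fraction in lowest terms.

a: successors {b}; not Diamond p -> not p there: b:T. ✓
b: successors {c}; not Diamond p -> not p there: c:F. ✗
c: no successors, so Box (not Diamond p -> not p) holds vacuously. ✓
d: successors {e}; not Diamond p -> not p there: e:T. ✓
e: successors {f}; not Diamond p -> not p there: f:F. ✗
f: successors {g}; not Diamond p -> not p there: g:T. ✓
g: successors {h}; not Diamond p -> not p there: h:T. ✓
h: no successors, so Box (not Diamond p -> not p) holds vacuously. ✓
That's 6 of 8 worlds, so 6/8 = 3/4.

3/4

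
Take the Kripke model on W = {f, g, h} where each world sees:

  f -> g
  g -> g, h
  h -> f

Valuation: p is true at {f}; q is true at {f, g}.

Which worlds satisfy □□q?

{h}

f: successors {g}; □q there: g:F. ✗
g: successors {g, h}; □q there: g:F, h:T. ✗
h: successors {f}; □q there: f:T. ✓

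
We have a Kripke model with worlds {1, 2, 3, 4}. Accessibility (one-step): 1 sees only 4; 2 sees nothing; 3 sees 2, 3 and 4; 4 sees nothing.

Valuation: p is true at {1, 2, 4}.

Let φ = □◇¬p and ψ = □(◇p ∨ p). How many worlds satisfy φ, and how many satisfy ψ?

For □◇¬p:
1: successors {4}; ◇¬p there: 4:F. ✗
2: no successors, so □◇¬p holds vacuously. ✓
3: successors {2, 3, 4}; ◇¬p there: 2:F, 3:T, 4:F. ✗
4: no successors, so □◇¬p holds vacuously. ✓
— 2 worlds.
For □(◇p ∨ p):
1: successors {4}; ◇p ∨ p there: 4:T. ✓
2: no successors, so □(◇p ∨ p) holds vacuously. ✓
3: successors {2, 3, 4}; ◇p ∨ p there: 2:T, 3:T, 4:T. ✓
4: no successors, so □(◇p ∨ p) holds vacuously. ✓
— 4 worlds.

2 and 4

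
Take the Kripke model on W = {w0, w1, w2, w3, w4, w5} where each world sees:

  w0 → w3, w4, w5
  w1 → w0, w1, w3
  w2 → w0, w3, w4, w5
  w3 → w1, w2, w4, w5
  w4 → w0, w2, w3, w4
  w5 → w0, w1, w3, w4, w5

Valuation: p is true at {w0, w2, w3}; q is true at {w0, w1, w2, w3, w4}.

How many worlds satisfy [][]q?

w0: successors {w3, w4, w5}; []q there: w3:F, w4:T, w5:F. ✗
w1: successors {w0, w1, w3}; []q there: w0:F, w1:T, w3:F. ✗
w2: successors {w0, w3, w4, w5}; []q there: w0:F, w3:F, w4:T, w5:F. ✗
w3: successors {w1, w2, w4, w5}; []q there: w1:T, w2:F, w4:T, w5:F. ✗
w4: successors {w0, w2, w3, w4}; []q there: w0:F, w2:F, w3:F, w4:T. ✗
w5: successors {w0, w1, w3, w4, w5}; []q there: w0:F, w1:T, w3:F, w4:T, w5:F. ✗
Satisfying worlds: ∅.

0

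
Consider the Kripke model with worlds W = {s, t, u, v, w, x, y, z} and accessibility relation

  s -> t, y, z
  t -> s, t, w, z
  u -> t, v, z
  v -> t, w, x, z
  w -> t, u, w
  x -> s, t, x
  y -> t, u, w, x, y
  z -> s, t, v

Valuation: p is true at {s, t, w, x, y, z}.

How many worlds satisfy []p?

4

s: successors {t, y, z}; p there: t:T, y:T, z:T. ✓
t: successors {s, t, w, z}; p there: s:T, t:T, w:T, z:T. ✓
u: successors {t, v, z}; p there: t:T, v:F, z:T. ✗
v: successors {t, w, x, z}; p there: t:T, w:T, x:T, z:T. ✓
w: successors {t, u, w}; p there: t:T, u:F, w:T. ✗
x: successors {s, t, x}; p there: s:T, t:T, x:T. ✓
y: successors {t, u, w, x, y}; p there: t:T, u:F, w:T, x:T, y:T. ✗
z: successors {s, t, v}; p there: s:T, t:T, v:F. ✗
Satisfying worlds: {s, t, v, x}.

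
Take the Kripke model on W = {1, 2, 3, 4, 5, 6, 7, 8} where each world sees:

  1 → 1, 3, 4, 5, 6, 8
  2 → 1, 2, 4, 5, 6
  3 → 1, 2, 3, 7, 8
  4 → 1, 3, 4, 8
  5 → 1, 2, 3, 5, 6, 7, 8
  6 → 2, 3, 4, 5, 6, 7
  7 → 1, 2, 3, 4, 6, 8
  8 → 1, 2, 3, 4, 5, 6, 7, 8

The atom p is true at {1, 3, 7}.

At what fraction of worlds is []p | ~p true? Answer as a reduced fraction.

5/8

1: []p is F, ~p is F. ✗
2: []p is F, ~p is T. ✓
3: []p is F, ~p is F. ✗
4: []p is F, ~p is T. ✓
5: []p is F, ~p is T. ✓
6: []p is F, ~p is T. ✓
7: []p is F, ~p is F. ✗
8: []p is F, ~p is T. ✓
That's 5 of 8 worlds, so 5/8.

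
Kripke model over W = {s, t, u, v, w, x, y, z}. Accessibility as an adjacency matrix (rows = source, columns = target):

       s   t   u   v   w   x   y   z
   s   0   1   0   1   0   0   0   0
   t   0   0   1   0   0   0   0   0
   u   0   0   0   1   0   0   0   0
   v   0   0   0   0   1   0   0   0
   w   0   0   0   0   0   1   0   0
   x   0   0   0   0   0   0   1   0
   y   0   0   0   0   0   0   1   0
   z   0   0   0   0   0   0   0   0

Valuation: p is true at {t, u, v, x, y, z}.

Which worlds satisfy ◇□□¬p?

s: successors {t, v}; □□¬p there: t:F, v:F. ✗
t: successors {u}; □□¬p there: u:T. ✓
u: successors {v}; □□¬p there: v:F. ✗
v: successors {w}; □□¬p there: w:F. ✗
w: successors {x}; □□¬p there: x:F. ✗
x: successors {y}; □□¬p there: y:F. ✗
y: successors {y}; □□¬p there: y:F. ✗
z: no successors, so ◇□□¬p fails. ✗

{t}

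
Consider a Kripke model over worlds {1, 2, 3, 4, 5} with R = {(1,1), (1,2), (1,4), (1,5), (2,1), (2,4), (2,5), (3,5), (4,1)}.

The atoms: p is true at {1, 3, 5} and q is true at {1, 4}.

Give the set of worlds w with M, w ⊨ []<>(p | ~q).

{4, 5}

1: successors {1, 2, 4, 5}; <>(p | ~q) there: 1:T, 2:T, 4:T, 5:F. ✗
2: successors {1, 4, 5}; <>(p | ~q) there: 1:T, 4:T, 5:F. ✗
3: successors {5}; <>(p | ~q) there: 5:F. ✗
4: successors {1}; <>(p | ~q) there: 1:T. ✓
5: no successors, so []<>(p | ~q) holds vacuously. ✓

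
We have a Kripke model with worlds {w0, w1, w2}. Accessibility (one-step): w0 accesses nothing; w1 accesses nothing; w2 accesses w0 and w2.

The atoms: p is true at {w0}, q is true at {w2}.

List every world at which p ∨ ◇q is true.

w0: p is T, ◇q is F. ✓
w1: p is F, ◇q is F. ✗
w2: p is F, ◇q is T. ✓

{w0, w2}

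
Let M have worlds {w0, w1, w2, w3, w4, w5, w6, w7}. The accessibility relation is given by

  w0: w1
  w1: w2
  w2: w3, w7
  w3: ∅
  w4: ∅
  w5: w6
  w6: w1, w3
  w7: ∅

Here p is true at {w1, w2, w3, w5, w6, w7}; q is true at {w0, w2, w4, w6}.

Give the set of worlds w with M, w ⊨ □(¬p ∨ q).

w0: successors {w1}; ¬p ∨ q there: w1:F. ✗
w1: successors {w2}; ¬p ∨ q there: w2:T. ✓
w2: successors {w3, w7}; ¬p ∨ q there: w3:F, w7:F. ✗
w3: no successors, so □(¬p ∨ q) holds vacuously. ✓
w4: no successors, so □(¬p ∨ q) holds vacuously. ✓
w5: successors {w6}; ¬p ∨ q there: w6:T. ✓
w6: successors {w1, w3}; ¬p ∨ q there: w1:F, w3:F. ✗
w7: no successors, so □(¬p ∨ q) holds vacuously. ✓

{w1, w3, w4, w5, w7}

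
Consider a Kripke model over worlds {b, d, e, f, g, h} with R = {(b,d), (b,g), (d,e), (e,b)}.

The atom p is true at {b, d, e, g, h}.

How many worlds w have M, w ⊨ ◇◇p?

b: successors {d, g}; ◇p there: d:T, g:F. ✓
d: successors {e}; ◇p there: e:T. ✓
e: successors {b}; ◇p there: b:T. ✓
f: no successors, so ◇◇p fails. ✗
g: no successors, so ◇◇p fails. ✗
h: no successors, so ◇◇p fails. ✗
Satisfying worlds: {b, d, e}.

3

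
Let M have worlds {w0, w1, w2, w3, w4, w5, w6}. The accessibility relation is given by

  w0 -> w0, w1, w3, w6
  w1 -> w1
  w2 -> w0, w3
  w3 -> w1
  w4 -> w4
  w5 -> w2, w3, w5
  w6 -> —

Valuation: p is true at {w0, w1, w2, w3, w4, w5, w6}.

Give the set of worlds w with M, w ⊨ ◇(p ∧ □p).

{w0, w1, w2, w3, w4, w5}

w0: successors {w0, w1, w3, w6}; p ∧ □p there: w0:T, w1:T, w3:T, w6:T. ✓
w1: successors {w1}; p ∧ □p there: w1:T. ✓
w2: successors {w0, w3}; p ∧ □p there: w0:T, w3:T. ✓
w3: successors {w1}; p ∧ □p there: w1:T. ✓
w4: successors {w4}; p ∧ □p there: w4:T. ✓
w5: successors {w2, w3, w5}; p ∧ □p there: w2:T, w3:T, w5:T. ✓
w6: no successors, so ◇(p ∧ □p) fails. ✗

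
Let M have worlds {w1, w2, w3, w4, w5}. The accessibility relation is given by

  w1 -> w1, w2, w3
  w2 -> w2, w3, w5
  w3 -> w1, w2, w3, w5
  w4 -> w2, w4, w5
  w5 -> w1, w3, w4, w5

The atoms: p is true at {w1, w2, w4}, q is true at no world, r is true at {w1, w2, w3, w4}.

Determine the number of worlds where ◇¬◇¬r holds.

3

w1: successors {w1, w2, w3}; ¬◇¬r there: w1:T, w2:F, w3:F. ✓
w2: successors {w2, w3, w5}; ¬◇¬r there: w2:F, w3:F, w5:F. ✗
w3: successors {w1, w2, w3, w5}; ¬◇¬r there: w1:T, w2:F, w3:F, w5:F. ✓
w4: successors {w2, w4, w5}; ¬◇¬r there: w2:F, w4:F, w5:F. ✗
w5: successors {w1, w3, w4, w5}; ¬◇¬r there: w1:T, w3:F, w4:F, w5:F. ✓
Satisfying worlds: {w1, w3, w5}.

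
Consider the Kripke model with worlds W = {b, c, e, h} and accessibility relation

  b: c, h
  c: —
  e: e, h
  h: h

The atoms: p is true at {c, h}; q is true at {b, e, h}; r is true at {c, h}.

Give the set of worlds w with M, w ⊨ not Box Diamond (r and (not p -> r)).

{b}

b: Box Diamond (r and (not p -> r)) is F. ✓
c: Box Diamond (r and (not p -> r)) is T. ✗
e: Box Diamond (r and (not p -> r)) is T. ✗
h: Box Diamond (r and (not p -> r)) is T. ✗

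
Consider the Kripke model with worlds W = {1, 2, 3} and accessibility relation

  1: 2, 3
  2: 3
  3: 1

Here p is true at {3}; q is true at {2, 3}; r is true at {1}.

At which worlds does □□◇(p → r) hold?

{1, 2}

1: successors {2, 3}; □◇(p → r) there: 2:T, 3:T. ✓
2: successors {3}; □◇(p → r) there: 3:T. ✓
3: successors {1}; □◇(p → r) there: 1:F. ✗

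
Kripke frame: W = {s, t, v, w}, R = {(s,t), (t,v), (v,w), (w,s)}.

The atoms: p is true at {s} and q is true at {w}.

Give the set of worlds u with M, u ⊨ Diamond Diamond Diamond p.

s: successors {t}; Diamond Diamond p there: t:F. ✗
t: successors {v}; Diamond Diamond p there: v:T. ✓
v: successors {w}; Diamond Diamond p there: w:F. ✗
w: successors {s}; Diamond Diamond p there: s:F. ✗

{t}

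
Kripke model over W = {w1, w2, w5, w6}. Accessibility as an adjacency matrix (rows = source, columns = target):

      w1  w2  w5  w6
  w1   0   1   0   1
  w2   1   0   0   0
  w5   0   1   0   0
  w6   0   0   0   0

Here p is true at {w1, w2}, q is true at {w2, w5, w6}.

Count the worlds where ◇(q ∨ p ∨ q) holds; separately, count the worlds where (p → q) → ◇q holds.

3 and 2

For ◇(q ∨ p ∨ q):
w1: successors {w2, w6}; q ∨ p ∨ q there: w2:T, w6:T. ✓
w2: successors {w1}; q ∨ p ∨ q there: w1:T. ✓
w5: successors {w2}; q ∨ p ∨ q there: w2:T. ✓
w6: no successors, so ◇(q ∨ p ∨ q) fails. ✗
— 3 worlds.
For (p → q) → ◇q:
w1: p → q is F, ◇q is T. ✓
w2: p → q is T, ◇q is F. ✗
w5: p → q is T, ◇q is T. ✓
w6: p → q is T, ◇q is F. ✗
— 2 worlds.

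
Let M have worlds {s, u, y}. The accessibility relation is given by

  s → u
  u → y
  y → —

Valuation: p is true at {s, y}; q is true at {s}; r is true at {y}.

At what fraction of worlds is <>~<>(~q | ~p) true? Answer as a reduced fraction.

s: successors {u}; ~<>(~q | ~p) there: u:F. ✗
u: successors {y}; ~<>(~q | ~p) there: y:T. ✓
y: no successors, so <>~<>(~q | ~p) fails. ✗
That's 1 of 3 worlds, so 1/3.

1/3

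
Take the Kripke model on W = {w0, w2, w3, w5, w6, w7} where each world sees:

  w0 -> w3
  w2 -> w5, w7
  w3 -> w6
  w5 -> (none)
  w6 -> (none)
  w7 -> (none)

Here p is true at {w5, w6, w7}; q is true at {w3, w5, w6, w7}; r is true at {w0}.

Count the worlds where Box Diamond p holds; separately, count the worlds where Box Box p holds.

4 and 6

For Box Diamond p:
w0: successors {w3}; Diamond p there: w3:T. ✓
w2: successors {w5, w7}; Diamond p there: w5:F, w7:F. ✗
w3: successors {w6}; Diamond p there: w6:F. ✗
w5: no successors, so Box Diamond p holds vacuously. ✓
w6: no successors, so Box Diamond p holds vacuously. ✓
w7: no successors, so Box Diamond p holds vacuously. ✓
— 4 worlds.
For Box Box p:
w0: successors {w3}; Box p there: w3:T. ✓
w2: successors {w5, w7}; Box p there: w5:T, w7:T. ✓
w3: successors {w6}; Box p there: w6:T. ✓
w5: no successors, so Box Box p holds vacuously. ✓
w6: no successors, so Box Box p holds vacuously. ✓
w7: no successors, so Box Box p holds vacuously. ✓
— 6 worlds.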